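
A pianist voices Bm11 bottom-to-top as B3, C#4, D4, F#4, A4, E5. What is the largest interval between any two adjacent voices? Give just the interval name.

perfect fifth

Adjacent intervals: B3→C#4 = major second; C#4→D4 = minor second; D4→F#4 = major third; F#4→A4 = minor third; A4→E5 = perfect fifth.
The largest is A4 to E5, a perfect fifth (7 semitones).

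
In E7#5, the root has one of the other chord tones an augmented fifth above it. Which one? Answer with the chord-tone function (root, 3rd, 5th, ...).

5th

The chord tones of E7#5 (E augmented seventh) are E, G♯, B♯, D.
The root is E. An augmented fifth above E is B♯.
B♯ is the chord's 5th.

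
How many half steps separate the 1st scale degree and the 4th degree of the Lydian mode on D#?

The scale is D# E# F## G## A# B# C##.
D# up to G## is an augmented fourth — 6 semitones.

6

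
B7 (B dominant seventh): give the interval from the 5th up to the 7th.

m3

The chord tones of B7 are B-D#-F#-A.
That puts F# below A.
F# up to A is 3 semitones, a half step narrower than a major third, so the interval is minor.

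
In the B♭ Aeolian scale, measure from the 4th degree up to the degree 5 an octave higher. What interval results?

major ninth

Spelling the B♭ Aeolian scale: B♭ C D♭ E♭ F G♭ A♭.
4th degree = E♭; degree 5 (up an octave) = F.
From E♭ to F is 14 semitones, exactly the major ninth.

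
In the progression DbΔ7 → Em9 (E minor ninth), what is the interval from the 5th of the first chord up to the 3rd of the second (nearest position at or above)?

major seventh

DbΔ7 has Ab as its 5th, and Em9 (E minor ninth) has G as its 3rd.
From Ab to G is 11 semitones, exactly the major seventh.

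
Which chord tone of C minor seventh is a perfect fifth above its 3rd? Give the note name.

Spelling the chord: C Eb G Bb.
The 3rd is Eb. A perfect fifth above Eb is Bb.
Bb is the chord's 7th.

Bb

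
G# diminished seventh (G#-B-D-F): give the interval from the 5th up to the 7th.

minor 3rd

5th = D; 7th = F.
3 letter names make it a third; at 3 semitones (a half step narrower than major) the quality is minor.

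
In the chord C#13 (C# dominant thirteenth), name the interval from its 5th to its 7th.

C#13: C# E# G# B D# A#.
The 5th is G# and the 7th is B.
3 letter names make it a third; at 3 semitones (a half step narrower than major) the quality is minor.

m3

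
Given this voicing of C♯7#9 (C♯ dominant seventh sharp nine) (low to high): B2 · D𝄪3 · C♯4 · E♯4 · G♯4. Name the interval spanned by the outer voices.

major 13th

The outer voices are B2 and G♯4.
From B to G♯ is 21 semitones, exactly the major thirteenth.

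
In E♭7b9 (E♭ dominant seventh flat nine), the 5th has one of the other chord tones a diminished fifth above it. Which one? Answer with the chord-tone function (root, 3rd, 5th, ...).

9th

Spelling the chord: E♭-G-B♭-D♭-F♭.
The 5th is B♭. A diminished fifth above B♭ is F♭.
F♭ is the chord's 9th.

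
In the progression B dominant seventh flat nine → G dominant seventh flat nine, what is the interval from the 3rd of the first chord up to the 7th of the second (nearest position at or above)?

B dominant seventh flat nine has D# as its 3rd, and G dominant seventh flat nine has F as its 7th.
From D# to F: 2 semitones over a third = diminished.

d3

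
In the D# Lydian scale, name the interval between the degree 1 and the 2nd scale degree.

major 2nd

D# lydian: D# E# F## G## A# B# C##.
That puts D# below E#.
Counting 2 letters and 2 half steps from D# gives a major second.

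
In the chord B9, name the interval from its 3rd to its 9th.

B dominant ninth: B D# F# A C#.
3rd = D#; 9th = C#.
From D# to C#: 10 semitones over a seventh = minor.

minor 7th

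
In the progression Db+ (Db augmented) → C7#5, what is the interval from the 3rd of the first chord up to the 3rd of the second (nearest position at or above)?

The 3rd of Db+ (Db augmented) is F; the 3rd of C7#5 is E.
Counting 7 letters and 11 half steps from F gives a major seventh.

major seventh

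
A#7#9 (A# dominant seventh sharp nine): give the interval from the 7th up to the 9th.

A#7#9 is spelled A# C## E# G# B##.
The 7th is G# and the 9th is B##.
G# up to B## is 5 semitones, a half step wider than a major third, so the interval is augmented.

augmented 3rd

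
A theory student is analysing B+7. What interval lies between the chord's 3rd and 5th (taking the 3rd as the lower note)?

B7#5: B, D#, F##, A.
The 3rd is D# and the 5th is F##.
Counting 3 letters and 4 half steps from D# gives a major third.

major third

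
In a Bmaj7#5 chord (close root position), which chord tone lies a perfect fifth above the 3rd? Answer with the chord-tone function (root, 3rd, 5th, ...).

Bmaj7#5 is spelled B D# F## A#.
The 3rd is D#. A perfect fifth above D# is A#.
A# is the chord's 7th.

7th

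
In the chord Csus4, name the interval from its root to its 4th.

The chord tones of Csus4 (C sus4) are C F G.
So we need the interval from C up to F.
C up to F spans 4 letter names and 5 semitones — a perfect fourth.

perfect fourth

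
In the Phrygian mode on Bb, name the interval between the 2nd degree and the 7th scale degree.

Spelling the Phrygian mode on Bb: Bb Cb Db Eb F Gb Ab.
So we need the interval from Cb up to Ab.
Counting 6 letters and 9 half steps from Cb gives a major sixth.

major 6th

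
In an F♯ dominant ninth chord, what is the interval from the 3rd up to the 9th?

minor seventh

F♯9 is spelled F♯ A♯ C♯ E G♯.
The 3rd is A♯ and the 9th is G♯.
7 letter names make it a seventh; at 10 semitones (a half step narrower than major) the quality is minor.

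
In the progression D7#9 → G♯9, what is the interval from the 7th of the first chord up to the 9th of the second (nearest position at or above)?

augmented sixth

D7#9 has C as its 7th, and G♯9 has A♯ as its 9th.
C up to A♯ is 10 semitones, a half step wider than a major sixth, so the interval is augmented.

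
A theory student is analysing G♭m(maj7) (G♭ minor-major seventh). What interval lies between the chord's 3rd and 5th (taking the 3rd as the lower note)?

G♭mM7 (G♭ minor-major seventh) is spelled G♭, B𝄫, D♭, F.
The 3rd is B𝄫 and the 5th is D♭.
B𝄫 up to D♭ spans 3 letter names and 4 semitones — a major third.

major 3rd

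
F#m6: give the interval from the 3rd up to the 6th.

augmented fourth

Spelling the chord: F#-A-C#-D#.
3rd = A; 6th = D#.
From A to D#: 6 semitones over a fourth = augmented.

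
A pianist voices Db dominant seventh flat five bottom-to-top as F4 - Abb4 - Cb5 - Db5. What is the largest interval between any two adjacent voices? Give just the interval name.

Adjacent intervals: F4→Abb4 = diminished third; Abb4→Cb5 = major third; Cb5→Db5 = major second.
The largest is Abb4 to Cb5, a major third (4 semitones).

M3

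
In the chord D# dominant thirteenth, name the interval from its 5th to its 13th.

D#13 (D# dominant thirteenth): D# F## A# C# E# B#.
So we need the interval from A# up to B#.
Counting 9 letters and 14 half steps from A# gives a major ninth.

major ninth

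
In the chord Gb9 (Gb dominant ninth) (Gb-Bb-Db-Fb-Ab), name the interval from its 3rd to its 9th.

That puts Bb below Ab.
Bb up to Ab is 10 semitones, a half step narrower than a major seventh, so the interval is minor.

minor 7th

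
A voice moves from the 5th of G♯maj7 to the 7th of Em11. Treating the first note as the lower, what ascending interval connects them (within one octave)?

G♯maj7 has D♯ as its 5th, and Em11 has D as its 7th.
D♯ up to D is 11 semitones, a half step narrower than a perfect octave, so the interval is diminished.

diminished 8th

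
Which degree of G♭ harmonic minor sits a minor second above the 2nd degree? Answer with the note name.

Bbb

The scale is G♭ A♭ B𝄫 C♭ D♭ E𝄫 F.
The 2nd degree is A♭; a minor second above that is B𝄫 — scale degree 3.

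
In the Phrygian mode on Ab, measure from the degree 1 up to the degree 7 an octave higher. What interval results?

minor 14th

Ab phrygian: Ab Bbb Cb Db Eb Fb Gb.
That puts Ab below Gb.
From Ab to Gb: 22 semitones over a fourteenth = minor.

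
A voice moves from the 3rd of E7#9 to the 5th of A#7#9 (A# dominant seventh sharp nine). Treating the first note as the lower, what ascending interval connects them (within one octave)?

major sixth

E7#9 has G# as its 3rd, and A#7#9 (A# dominant seventh sharp nine) has E# as its 5th.
From G# to E# is 9 semitones, exactly the major sixth.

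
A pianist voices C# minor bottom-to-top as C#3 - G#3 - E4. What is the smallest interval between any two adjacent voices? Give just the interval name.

Adjacent intervals: C#3→G#3 = perfect fifth; G#3→E4 = minor sixth.
The smallest is C#3 to G#3, a perfect fifth (7 semitones).

perfect fifth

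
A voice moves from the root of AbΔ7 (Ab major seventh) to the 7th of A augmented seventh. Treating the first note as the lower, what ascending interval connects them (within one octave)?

AbΔ7 (Ab major seventh) has Ab as its root, and A augmented seventh has G as its 7th.
Counting 7 letters and 11 half steps from Ab gives a major seventh.

major seventh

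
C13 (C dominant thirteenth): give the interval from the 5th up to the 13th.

major ninth

C13: C-E-G-B♭-D-A.
5th = G; 13th = A.
Counting 9 letters and 14 half steps from G gives a major ninth.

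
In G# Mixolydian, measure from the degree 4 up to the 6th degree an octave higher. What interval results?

Spelling G# Mixolydian: G# A# B# C# D# E# F#.
Degree 4 = C#; degree 6 (up an octave) = E#.
Counting 10 letters and 16 half steps from C# gives a major tenth.

major 10th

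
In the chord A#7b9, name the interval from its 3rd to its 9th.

Spelling the chord: A#–C##–E#–G#–B.
That puts C## below B.
7 letter names make it a seventh; at 9 semitones (a whole step narrower than major) the quality is diminished.

diminished 7th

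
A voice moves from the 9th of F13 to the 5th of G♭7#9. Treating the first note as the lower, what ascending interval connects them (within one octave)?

diminished fifth

The 9th of F13 is G; the 5th of G♭7#9 is D♭.
From G to D♭: 6 semitones over a fifth = diminished.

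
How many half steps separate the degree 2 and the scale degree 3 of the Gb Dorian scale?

The scale is Gb Ab Bbb Cb Db Eb Fb.
Ab up to Bbb is a minor second — 1 semitone.

1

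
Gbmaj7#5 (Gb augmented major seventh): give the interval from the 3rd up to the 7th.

Gb augmented major seventh is spelled Gb Bb D F.
That puts Bb below F.
Counting 5 letters and 7 half steps from Bb gives a perfect fifth.

perfect 5th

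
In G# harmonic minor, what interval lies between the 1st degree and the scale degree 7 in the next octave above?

major 14th

G# harmonic minor: G# A# B C# D# E F##.
The 1st degree is G# and the 7th degree (up an octave) is F##.
G# up to F## spans 14 letter names and 23 semitones — a major fourteenth.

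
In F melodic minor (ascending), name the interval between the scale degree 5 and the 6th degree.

major second

The scale runs F G A♭ B♭ C D E.
Scale degree 5 = C; degree 6 = D.
Counting 2 letters and 2 half steps from C gives a major second.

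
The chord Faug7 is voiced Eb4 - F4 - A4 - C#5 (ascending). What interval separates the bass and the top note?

The outer voices are Eb4 and C#5.
Eb up to C# is 10 semitones, a half step wider than a major sixth, so the interval is augmented.

augmented sixth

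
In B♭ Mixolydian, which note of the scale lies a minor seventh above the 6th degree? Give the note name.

The scale is B♭ C D E♭ F G A♭.
The 6th degree is G; a minor seventh above that is F — scale degree 5.

F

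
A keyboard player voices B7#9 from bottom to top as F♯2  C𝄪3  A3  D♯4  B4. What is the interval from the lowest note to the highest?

The outer voices are F♯2 and B4.
F♯ up to B spans 18 letter names and 29 semitones — a perfect 18th.

perfect 18th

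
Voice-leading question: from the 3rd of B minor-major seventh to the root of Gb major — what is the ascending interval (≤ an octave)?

B minor-major seventh has D as its 3rd, and Gb major has Gb as its root.
From D to Gb: 4 semitones over a fourth = diminished.

diminished 4th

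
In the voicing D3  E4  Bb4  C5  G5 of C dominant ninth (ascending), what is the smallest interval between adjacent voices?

Adjacent intervals: D3→E4 = major ninth; E4→Bb4 = diminished fifth; Bb4→C5 = major second; C5→G5 = perfect fifth.
The smallest is Bb4 to C5, a major second (2 semitones).

major 2nd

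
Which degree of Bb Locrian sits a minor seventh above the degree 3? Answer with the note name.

Cb

The scale is Bb Cb Db Eb Fb Gb Ab.
The degree 3 is Db; a minor seventh above that is Cb — scale degree 2.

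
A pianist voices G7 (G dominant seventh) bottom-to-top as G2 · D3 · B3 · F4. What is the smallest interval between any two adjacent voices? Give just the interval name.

Adjacent intervals: G2→D3 = perfect fifth; D3→B3 = major sixth; B3→F4 = diminished fifth.
The smallest is B3 to F4, a diminished fifth (6 semitones).

diminished fifth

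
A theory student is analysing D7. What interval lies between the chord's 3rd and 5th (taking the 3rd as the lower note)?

m3

The chord tones of D dominant seventh are D–F#–A–C.
The 3rd is F# and the 5th is A.
From F# to A: 3 semitones over a third = minor.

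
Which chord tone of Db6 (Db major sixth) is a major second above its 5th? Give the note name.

The chord tones of Db6 are Db, F, Ab, Bb.
The 5th is Ab. A major second above Ab is Bb.
Bb is the chord's 6th.

Bb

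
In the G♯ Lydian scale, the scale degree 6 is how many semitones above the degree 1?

9

The scale is G♯ A♯ B♯ C𝄪 D♯ E♯ F𝄪.
G♯ up to E♯ is a major sixth — 9 semitones.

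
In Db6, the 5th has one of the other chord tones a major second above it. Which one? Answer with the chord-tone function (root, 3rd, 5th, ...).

6th

Db6 (Db major sixth) is spelled Db, F, Ab, Bb.
The 5th is Ab. A major second above Ab is Bb.
Bb is the chord's 6th.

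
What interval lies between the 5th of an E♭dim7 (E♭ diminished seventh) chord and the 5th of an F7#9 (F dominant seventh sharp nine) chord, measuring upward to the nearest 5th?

E♭dim7 (E♭ diminished seventh) has B𝄫 as its 5th, and F7#9 (F dominant seventh sharp nine) has C as its 5th.
B𝄫 up to C is 3 semitones, a half step wider than a major second, so the interval is augmented.

augmented 2nd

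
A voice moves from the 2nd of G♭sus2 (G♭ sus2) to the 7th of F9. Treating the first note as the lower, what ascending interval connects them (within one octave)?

perfect fifth

G♭sus2 (G♭ sus2) has A♭ as its 2nd, and F9 has E♭ as its 7th.
Counting 5 letters and 7 half steps from A♭ gives a perfect fifth.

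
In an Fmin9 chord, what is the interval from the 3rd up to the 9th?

Spelling the chord: F-Ab-C-Eb-G.
3rd = Ab; 9th = G.
Ab up to G spans 7 letter names and 11 semitones — a major seventh.

major 7th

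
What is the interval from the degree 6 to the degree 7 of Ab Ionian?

major second

The scale runs Ab Bb C Db Eb F G.
That puts F below G.
From F to G is 2 semitones, exactly the major second.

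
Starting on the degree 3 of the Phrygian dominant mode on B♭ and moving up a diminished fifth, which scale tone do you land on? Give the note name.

Ab

The scale is B♭ C♭ D E♭ F G♭ A♭.
The degree 3 is D; a diminished fifth above that is A♭ — scale degree 7.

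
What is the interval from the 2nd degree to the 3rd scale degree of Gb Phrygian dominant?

augmented second

Spelling Gb Phrygian dominant: Gb Abb Bb Cb Db Ebb Fb.
2nd degree = Abb; degree 3 = Bb.
2 letter names make it a second; at 3 semitones (a half step wider than major) the quality is augmented.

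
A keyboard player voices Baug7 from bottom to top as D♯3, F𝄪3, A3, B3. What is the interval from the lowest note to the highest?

minor sixth

The outer voices are D♯3 and B3.
6 letter names make it a sixth; at 8 semitones (a half step narrower than major) the quality is minor.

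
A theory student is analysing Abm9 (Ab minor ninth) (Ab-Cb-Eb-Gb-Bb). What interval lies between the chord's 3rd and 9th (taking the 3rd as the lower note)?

major seventh

That puts Cb below Bb.
Cb up to Bb spans 7 letter names and 11 semitones — a major seventh.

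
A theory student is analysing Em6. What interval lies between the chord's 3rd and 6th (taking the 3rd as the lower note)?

The chord tones of E minor sixth are E-G-B-C#.
That puts G below C#.
4 letter names make it a fourth; at 6 semitones (a half step wider than perfect) the quality is augmented.

augmented fourth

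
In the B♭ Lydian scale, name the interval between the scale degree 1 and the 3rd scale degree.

M3

B♭ lydian: B♭ C D E F G A.
The scale degree 1 is B♭ and the scale degree 3 is D.
B♭ up to D spans 3 letter names and 4 semitones — a major third.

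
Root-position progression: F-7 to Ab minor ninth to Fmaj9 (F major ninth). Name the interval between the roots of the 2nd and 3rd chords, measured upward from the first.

The roots are Ab and F.
Ab up to F spans 6 letter names and 9 semitones — a major sixth.

major 6th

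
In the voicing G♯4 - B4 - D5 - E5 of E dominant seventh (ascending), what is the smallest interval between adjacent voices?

major 2nd

Adjacent intervals: G♯4→B4 = minor third; B4→D5 = minor third; D5→E5 = major second.
The smallest is D5 to E5, a major second (2 semitones).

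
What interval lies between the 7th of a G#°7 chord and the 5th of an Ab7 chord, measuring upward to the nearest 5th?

minor 7th

The 7th of G#°7 is F; the 5th of Ab7 is Eb.
From F to Eb: 10 semitones over a seventh = minor.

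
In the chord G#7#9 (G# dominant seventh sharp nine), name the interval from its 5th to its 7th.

G#7#9 is spelled G#–B#–D#–F#–A##.
The 5th is D# and the 7th is F#.
D# up to F# is 3 semitones, a half step narrower than a major third, so the interval is minor.

minor third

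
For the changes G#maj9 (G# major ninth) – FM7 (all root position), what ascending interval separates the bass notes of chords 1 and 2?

d7

The roots are G# and F.
G# up to F is 9 semitones, a whole step narrower than a major seventh, so the interval is diminished.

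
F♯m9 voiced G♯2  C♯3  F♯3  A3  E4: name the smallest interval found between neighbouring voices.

minor 3rd

Adjacent intervals: G♯2→C♯3 = perfect fourth; C♯3→F♯3 = perfect fourth; F♯3→A3 = minor third; A3→E4 = perfect fifth.
The smallest is F♯3 to A3, a minor third (3 semitones).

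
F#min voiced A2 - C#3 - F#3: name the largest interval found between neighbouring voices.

perfect 4th

Adjacent intervals: A2→C#3 = major third; C#3→F#3 = perfect fourth.
The largest is C#3 to F#3, a perfect fourth (5 semitones).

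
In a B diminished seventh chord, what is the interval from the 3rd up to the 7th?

Bdim7: B–D–F–Ab.
That puts D below Ab.
5 letter names make it a fifth; at 6 semitones (a half step narrower than perfect) the quality is diminished.

diminished fifth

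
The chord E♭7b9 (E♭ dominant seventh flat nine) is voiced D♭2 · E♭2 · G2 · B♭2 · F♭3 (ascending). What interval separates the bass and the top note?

The outer voices are D♭2 and F♭3.
D♭ up to F♭ is 15 semitones, a half step narrower than a major tenth, so the interval is minor.

m10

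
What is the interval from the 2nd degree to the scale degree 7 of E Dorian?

minor sixth

E dorian: E F# G A B C# D.
So we need the interval from F# up to D.
6 letter names make it a sixth; at 8 semitones (a half step narrower than major) the quality is minor.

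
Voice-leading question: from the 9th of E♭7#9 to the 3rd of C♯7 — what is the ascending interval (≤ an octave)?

E♭7#9 has F♯ as its 9th, and C♯7 has E♯ as its 3rd.
Counting 7 letters and 11 half steps from F♯ gives a major seventh.

major seventh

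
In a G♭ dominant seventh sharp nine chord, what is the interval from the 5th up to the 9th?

augmented fifth

The chord tones of G♭7#9 (G♭ dominant seventh sharp nine) are G♭–B♭–D♭–F♭–A.
So we need the interval from D♭ up to A.
From D♭ to A: 8 semitones over a fifth = augmented.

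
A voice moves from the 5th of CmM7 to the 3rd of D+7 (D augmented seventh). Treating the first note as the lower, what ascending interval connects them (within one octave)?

CmM7 has G as its 5th, and D+7 (D augmented seventh) has F♯ as its 3rd.
G up to F♯ spans 7 letter names and 11 semitones — a major seventh.

M7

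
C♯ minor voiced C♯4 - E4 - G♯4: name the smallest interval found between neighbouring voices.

minor third

Adjacent intervals: C♯4→E4 = minor third; E4→G♯4 = major third.
The smallest is C♯4 to E4, a minor third (3 semitones).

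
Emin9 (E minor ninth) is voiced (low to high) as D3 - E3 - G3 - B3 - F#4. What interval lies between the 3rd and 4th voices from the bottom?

Those voices are G3 and B3.
G up to B spans 3 letter names and 4 semitones — a major third.

major third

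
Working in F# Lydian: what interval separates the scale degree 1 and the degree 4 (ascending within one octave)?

F# lydian: F# G# A# B# C# D# E#.
So we need the interval from F# up to B#.
From F# to B#: 6 semitones over a fourth = augmented.

augmented fourth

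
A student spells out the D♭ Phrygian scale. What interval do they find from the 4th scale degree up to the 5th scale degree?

M2

Spelling the D♭ Phrygian scale: D♭ E𝄫 F♭ G♭ A♭ B𝄫 C♭.
The 4th scale degree is G♭ and the 5th degree is A♭.
G♭ up to A♭ spans 2 letter names and 2 semitones — a major second.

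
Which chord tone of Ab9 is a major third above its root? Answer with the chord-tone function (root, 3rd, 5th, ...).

3rd

Ab9: Ab, C, Eb, Gb, Bb.
The root is Ab. A major third above Ab is C.
C is the chord's 3rd.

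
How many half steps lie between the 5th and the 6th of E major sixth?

2

E major sixth: E, G#, B, C#.
B to C# is a major second: 2 semitones.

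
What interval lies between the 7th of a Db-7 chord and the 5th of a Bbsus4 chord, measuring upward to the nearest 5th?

augmented fourth

The 7th of Db-7 is Cb; the 5th of Bbsus4 is F.
Cb up to F is 6 semitones, a half step wider than a perfect fourth, so the interval is augmented.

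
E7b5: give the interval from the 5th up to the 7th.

E7b5 (E dominant seventh flat five) is spelled E, G#, Bb, D.
The 5th is Bb and the 7th is D.
Counting 3 letters and 4 half steps from Bb gives a major third.

major 3rd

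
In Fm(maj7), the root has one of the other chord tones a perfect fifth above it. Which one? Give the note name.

C

The chord tones of Fm(maj7) (F minor-major seventh) are F-A♭-C-E.
The root is F. A perfect fifth above F is C.
C is the chord's 5th.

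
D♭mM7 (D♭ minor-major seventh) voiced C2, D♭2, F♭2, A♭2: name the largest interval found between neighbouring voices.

Adjacent intervals: C2→D♭2 = minor second; D♭2→F♭2 = minor third; F♭2→A♭2 = major third.
The largest is F♭2 to A♭2, a major third (4 semitones).

major third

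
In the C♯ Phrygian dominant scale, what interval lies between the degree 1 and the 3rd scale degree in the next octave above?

major tenth

C♯ phrygian dominant: C♯ D E♯ F♯ G♯ A B.
So we need the interval from C♯ up to E♯.
C♯ up to E♯ spans 10 letter names and 16 semitones — a major tenth.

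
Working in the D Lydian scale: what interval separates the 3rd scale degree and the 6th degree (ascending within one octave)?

perfect fourth

Spelling the D Lydian scale: D E F# G# A B C#.
The 3rd scale degree is F# and the degree 6 is B.
From F# to B is 5 semitones, exactly the perfect fourth.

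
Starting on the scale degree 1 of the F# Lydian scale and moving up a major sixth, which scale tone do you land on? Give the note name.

The scale is F# G# A# B# C# D# E#.
The scale degree 1 is F#; a major sixth above that is D# — scale degree 6.

D#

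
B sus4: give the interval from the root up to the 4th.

perfect fourth

The chord tones of B sus4 are B-E-F#.
Root = B; 4th = E.
From B to E is 5 semitones, exactly the perfect fourth.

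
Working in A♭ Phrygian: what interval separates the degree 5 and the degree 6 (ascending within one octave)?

minor second

The scale runs A♭ B𝄫 C♭ D♭ E♭ F♭ G♭.
That puts E♭ below F♭.
2 letter names make it a second; at 1 semitone (a half step narrower than major) the quality is minor.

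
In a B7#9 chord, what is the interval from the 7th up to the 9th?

augmented 3rd

Spelling the chord: B-D♯-F♯-A-C𝄪.
7th = A; 9th = C𝄪.
3 letter names make it a third; at 5 semitones (a half step wider than major) the quality is augmented.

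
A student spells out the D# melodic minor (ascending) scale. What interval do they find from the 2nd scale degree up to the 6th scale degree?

The scale runs D# E# F# G# A# B# C##.
2nd scale degree = E#; 6th scale degree = B#.
Counting 5 letters and 7 half steps from E# gives a perfect fifth.

perfect 5th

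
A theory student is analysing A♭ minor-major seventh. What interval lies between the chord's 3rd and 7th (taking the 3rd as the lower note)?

augmented 5th

The chord tones of A♭m(maj7) are A♭ C♭ E♭ G.
So we need the interval from C♭ up to G.
5 letter names make it a fifth; at 8 semitones (a half step wider than perfect) the quality is augmented.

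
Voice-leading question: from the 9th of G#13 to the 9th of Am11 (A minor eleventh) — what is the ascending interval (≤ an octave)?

m2

The 9th of G#13 is A#; the 9th of Am11 (A minor eleventh) is B.
From A# to B: 1 semitone over a second = minor.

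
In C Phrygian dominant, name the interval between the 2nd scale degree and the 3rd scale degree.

The scale runs C D♭ E F G A♭ B♭.
So we need the interval from D♭ up to E.
From D♭ to E: 3 semitones over a second = augmented.

augmented second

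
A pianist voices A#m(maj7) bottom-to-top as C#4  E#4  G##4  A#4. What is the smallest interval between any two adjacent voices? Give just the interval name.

Adjacent intervals: C#4→E#4 = major third; E#4→G##4 = major third; G##4→A#4 = minor second.
The smallest is G##4 to A#4, a minor second (1 semitone).

minor 2nd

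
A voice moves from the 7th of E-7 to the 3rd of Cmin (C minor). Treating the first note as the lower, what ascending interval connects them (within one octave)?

E-7 has D as its 7th, and Cmin (C minor) has Eb as its 3rd.
2 letter names make it a second; at 1 semitone (a half step narrower than major) the quality is minor.

minor second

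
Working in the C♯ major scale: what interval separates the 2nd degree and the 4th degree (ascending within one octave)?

minor 3rd

The scale runs C♯ D♯ E♯ F♯ G♯ A♯ B♯.
2nd degree = D♯; scale degree 4 = F♯.
From D♯ to F♯: 3 semitones over a third = minor.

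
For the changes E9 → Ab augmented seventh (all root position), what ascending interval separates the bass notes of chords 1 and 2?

diminished fourth

The roots are E and Ab.
4 letter names make it a fourth; at 4 semitones (a half step narrower than perfect) the quality is diminished.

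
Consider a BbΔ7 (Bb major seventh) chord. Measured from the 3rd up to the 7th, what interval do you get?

BbΔ7 is spelled Bb–D–F–A.
3rd = D; 7th = A.
D up to A spans 5 letter names and 7 semitones — a perfect fifth.

perfect fifth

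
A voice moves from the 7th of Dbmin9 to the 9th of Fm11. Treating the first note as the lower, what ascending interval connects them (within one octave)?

augmented 5th

Dbmin9 has Cb as its 7th, and Fm11 has G as its 9th.
5 letter names make it a fifth; at 8 semitones (a half step wider than perfect) the quality is augmented.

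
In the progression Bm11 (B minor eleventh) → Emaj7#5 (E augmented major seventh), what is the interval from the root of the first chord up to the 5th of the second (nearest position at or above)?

The root of Bm11 (B minor eleventh) is B; the 5th of Emaj7#5 (E augmented major seventh) is B#.
From B to B#: 1 semitone over a unison = augmented.

augmented unison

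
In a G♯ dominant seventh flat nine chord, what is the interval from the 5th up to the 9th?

The chord tones of G♯7b9 are G♯ B♯ D♯ F♯ A.
5th = D♯; 9th = A.
From D♯ to A: 6 semitones over a fifth = diminished.

diminished fifth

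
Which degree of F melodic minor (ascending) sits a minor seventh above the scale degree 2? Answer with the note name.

The scale is F G Ab Bb C D E.
The scale degree 2 is G; a minor seventh above that is F — scale degree 1.

F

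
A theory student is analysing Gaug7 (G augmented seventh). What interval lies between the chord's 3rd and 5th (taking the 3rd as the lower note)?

G+7: G-B-D♯-F.
The 3rd is B and the 5th is D♯.
Counting 3 letters and 4 half steps from B gives a major third.

major 3rd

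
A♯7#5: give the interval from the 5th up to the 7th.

A♯aug7: A♯–C𝄪–E𝄪–G♯.
5th = E𝄪; 7th = G♯.
3 letter names make it a third; at 2 semitones (a whole step narrower than major) the quality is diminished.

diminished third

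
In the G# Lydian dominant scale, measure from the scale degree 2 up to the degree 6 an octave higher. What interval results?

The scale runs G# A# B# C## D# E# F#.
That puts A# below E#.
From A# to E# is 19 semitones, exactly the perfect twelfth.

perfect 12th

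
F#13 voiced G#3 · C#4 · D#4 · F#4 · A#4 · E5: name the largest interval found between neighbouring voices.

d5

Adjacent intervals: G#3→C#4 = perfect fourth; C#4→D#4 = major second; D#4→F#4 = minor third; F#4→A#4 = major third; A#4→E5 = diminished fifth.
The largest is A#4 to E5, a diminished fifth (6 semitones).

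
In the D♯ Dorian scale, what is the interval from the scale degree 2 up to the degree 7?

m6

Spelling the D♯ Dorian scale: D♯ E♯ F♯ G♯ A♯ B♯ C♯.
So we need the interval from E♯ up to C♯.
6 letter names make it a sixth; at 8 semitones (a half step narrower than major) the quality is minor.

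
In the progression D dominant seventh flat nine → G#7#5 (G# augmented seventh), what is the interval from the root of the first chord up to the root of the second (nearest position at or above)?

The root of D dominant seventh flat nine is D; the root of G#7#5 (G# augmented seventh) is G#.
4 letter names make it a fourth; at 6 semitones (a half step wider than perfect) the quality is augmented.

A4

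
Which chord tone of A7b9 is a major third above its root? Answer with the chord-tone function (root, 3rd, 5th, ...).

3rd

Spelling the chord: A C# E G Bb.
The root is A. A major third above A is C#.
C# is the chord's 3rd.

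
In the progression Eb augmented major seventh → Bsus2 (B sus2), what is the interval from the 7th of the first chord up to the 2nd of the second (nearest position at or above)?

major seventh

The 7th of Eb augmented major seventh is D; the 2nd of Bsus2 (B sus2) is C#.
Counting 7 letters and 11 half steps from D gives a major seventh.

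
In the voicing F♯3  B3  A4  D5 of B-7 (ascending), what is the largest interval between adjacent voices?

minor 7th

Adjacent intervals: F♯3→B3 = perfect fourth; B3→A4 = minor seventh; A4→D5 = perfect fourth.
The largest is B3 to A4, a minor seventh (10 semitones).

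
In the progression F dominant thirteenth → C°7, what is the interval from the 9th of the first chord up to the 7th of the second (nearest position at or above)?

F dominant thirteenth has G as its 9th, and C°7 has B𝄫 as its 7th.
3 letter names make it a third; at 2 semitones (a whole step narrower than major) the quality is diminished.

diminished 3rd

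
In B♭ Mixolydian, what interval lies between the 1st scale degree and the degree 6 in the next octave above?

major thirteenth

The scale runs B♭ C D E♭ F G A♭.
So we need the interval from B♭ up to G.
From B♭ to G is 21 semitones, exactly the major thirteenth.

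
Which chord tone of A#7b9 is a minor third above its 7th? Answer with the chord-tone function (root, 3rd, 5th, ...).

9th

The chord tones of A#7b9 are A#, C##, E#, G#, B.
The 7th is G#. A minor third above G# is B.
B is the chord's 9th.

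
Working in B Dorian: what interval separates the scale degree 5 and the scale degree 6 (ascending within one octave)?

M2

B dorian: B C# D E F# G# A.
That puts F# below G#.
From F# to G# is 2 semitones, exactly the major second.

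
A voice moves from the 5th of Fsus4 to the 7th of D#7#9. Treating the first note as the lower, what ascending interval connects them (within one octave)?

augmented unison

Fsus4 has C as its 5th, and D#7#9 has C# as its 7th.
From C to C#: 1 semitone over a unison = augmented.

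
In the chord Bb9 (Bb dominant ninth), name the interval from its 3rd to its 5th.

The chord tones of Bb9 (Bb dominant ninth) are Bb, D, F, Ab, C.
That puts D below F.
From D to F: 3 semitones over a third = minor.

minor third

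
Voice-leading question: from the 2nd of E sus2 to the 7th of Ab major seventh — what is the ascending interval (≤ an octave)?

The 2nd of E sus2 is F#; the 7th of Ab major seventh is G.
From F# to G: 1 semitone over a second = minor.

minor second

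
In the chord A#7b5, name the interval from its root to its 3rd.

A# dominant seventh flat five is spelled A#, C##, E, G#.
The root is A# and the 3rd is C##.
From A# to C## is 4 semitones, exactly the major third.

M3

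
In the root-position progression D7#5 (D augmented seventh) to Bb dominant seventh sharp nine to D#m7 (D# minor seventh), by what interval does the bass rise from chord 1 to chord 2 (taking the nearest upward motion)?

minor sixth

The roots are D and Bb.
D up to Bb is 8 semitones, a half step narrower than a major sixth, so the interval is minor.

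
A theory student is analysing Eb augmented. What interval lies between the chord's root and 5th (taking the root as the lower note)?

Eb+ is spelled Eb G B.
The root is Eb and the 5th is B.
Eb up to B is 8 semitones, a half step wider than a perfect fifth, so the interval is augmented.

augmented fifth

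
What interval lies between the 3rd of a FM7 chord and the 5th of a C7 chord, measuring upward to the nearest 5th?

FM7 has A as its 3rd, and C7 has G as its 5th.
7 letter names make it a seventh; at 10 semitones (a half step narrower than major) the quality is minor.

minor seventh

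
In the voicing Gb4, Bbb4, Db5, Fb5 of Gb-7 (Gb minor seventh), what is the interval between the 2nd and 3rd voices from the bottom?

major 3rd

Those voices are Bbb4 and Db5.
Bbb up to Db spans 3 letter names and 4 semitones — a major third.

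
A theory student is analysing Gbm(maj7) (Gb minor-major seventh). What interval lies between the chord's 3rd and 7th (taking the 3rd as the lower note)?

augmented 5th

Gbm(maj7): Gb Bbb Db F.
The 3rd is Bbb and the 7th is F.
Bbb up to F is 8 semitones, a half step wider than a perfect fifth, so the interval is augmented.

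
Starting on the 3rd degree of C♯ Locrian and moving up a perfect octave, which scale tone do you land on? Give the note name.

E

The scale is C♯ D E F♯ G A B.
The 3rd degree is E; a perfect octave above that is E — scale degree 3.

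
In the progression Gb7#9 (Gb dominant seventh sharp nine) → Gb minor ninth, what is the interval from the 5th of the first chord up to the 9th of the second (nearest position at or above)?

Gb7#9 (Gb dominant seventh sharp nine) has Db as its 5th, and Gb minor ninth has Ab as its 9th.
Db up to Ab spans 5 letter names and 7 semitones — a perfect fifth.

perfect 5th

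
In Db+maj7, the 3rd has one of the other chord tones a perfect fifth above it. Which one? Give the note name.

C

Db+maj7: Db F A C.
The 3rd is F. A perfect fifth above F is C.
C is the chord's 7th.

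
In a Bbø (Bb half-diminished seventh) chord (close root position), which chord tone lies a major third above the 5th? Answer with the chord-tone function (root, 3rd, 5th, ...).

7th

Bbm7b5: Bb Db Fb Ab.
The 5th is Fb. A major third above Fb is Ab.
Ab is the chord's 7th.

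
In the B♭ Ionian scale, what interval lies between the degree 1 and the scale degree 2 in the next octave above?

major ninth

The scale runs B♭ C D E♭ F G A.
Degree 1 = B♭; 2nd degree (up an octave) = C.
B♭ up to C spans 9 letter names and 14 semitones — a major ninth.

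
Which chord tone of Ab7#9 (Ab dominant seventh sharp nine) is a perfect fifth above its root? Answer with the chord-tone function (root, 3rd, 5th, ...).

5th

The chord tones of Ab7#9 are Ab C Eb Gb B.
The root is Ab. A perfect fifth above Ab is Eb.
Eb is the chord's 5th.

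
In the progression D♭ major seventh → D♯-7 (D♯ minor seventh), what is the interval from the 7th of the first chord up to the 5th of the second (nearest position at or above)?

The 7th of D♭ major seventh is C; the 5th of D♯-7 (D♯ minor seventh) is A♯.
From C to A♯: 10 semitones over a sixth = augmented.

augmented sixth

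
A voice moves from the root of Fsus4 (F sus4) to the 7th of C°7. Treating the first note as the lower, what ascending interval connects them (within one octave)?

diminished fourth

The root of Fsus4 (F sus4) is F; the 7th of C°7 is B𝄫.
From F to B𝄫: 4 semitones over a fourth = diminished.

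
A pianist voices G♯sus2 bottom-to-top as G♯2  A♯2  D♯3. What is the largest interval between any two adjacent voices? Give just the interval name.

Adjacent intervals: G♯2→A♯2 = major second; A♯2→D♯3 = perfect fourth.
The largest is A♯2 to D♯3, a perfect fourth (5 semitones).

perfect fourth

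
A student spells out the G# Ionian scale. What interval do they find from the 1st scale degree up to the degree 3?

major third

The scale runs G# A# B# C# D# E# F##.
That puts G# below B#.
G# up to B# spans 3 letter names and 4 semitones — a major third.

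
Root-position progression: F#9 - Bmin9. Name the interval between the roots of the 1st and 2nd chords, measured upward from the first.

perfect fourth

The roots are F# and B.
Counting 4 letters and 5 half steps from F# gives a perfect fourth.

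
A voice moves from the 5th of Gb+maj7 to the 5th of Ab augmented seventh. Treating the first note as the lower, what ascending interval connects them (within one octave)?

The 5th of Gb+maj7 is D; the 5th of Ab augmented seventh is E.
Counting 2 letters and 2 half steps from D gives a major second.

M2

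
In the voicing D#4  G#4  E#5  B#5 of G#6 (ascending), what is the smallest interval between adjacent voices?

P4

Adjacent intervals: D#4→G#4 = perfect fourth; G#4→E#5 = major sixth; E#5→B#5 = perfect fifth.
The smallest is D#4 to G#4, a perfect fourth (5 semitones).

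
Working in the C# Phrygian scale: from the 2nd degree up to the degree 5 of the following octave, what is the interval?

augmented eleventh

C# phrygian: C# D E F# G# A B.
2nd degree = D; degree 5 (up an octave) = G#.
D up to G# is 18 semitones, a half step wider than a perfect eleventh, so the interval is augmented.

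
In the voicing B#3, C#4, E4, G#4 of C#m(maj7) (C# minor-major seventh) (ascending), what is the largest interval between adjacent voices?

Adjacent intervals: B#3→C#4 = minor second; C#4→E4 = minor third; E4→G#4 = major third.
The largest is E4 to G#4, a major third (4 semitones).

major 3rd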